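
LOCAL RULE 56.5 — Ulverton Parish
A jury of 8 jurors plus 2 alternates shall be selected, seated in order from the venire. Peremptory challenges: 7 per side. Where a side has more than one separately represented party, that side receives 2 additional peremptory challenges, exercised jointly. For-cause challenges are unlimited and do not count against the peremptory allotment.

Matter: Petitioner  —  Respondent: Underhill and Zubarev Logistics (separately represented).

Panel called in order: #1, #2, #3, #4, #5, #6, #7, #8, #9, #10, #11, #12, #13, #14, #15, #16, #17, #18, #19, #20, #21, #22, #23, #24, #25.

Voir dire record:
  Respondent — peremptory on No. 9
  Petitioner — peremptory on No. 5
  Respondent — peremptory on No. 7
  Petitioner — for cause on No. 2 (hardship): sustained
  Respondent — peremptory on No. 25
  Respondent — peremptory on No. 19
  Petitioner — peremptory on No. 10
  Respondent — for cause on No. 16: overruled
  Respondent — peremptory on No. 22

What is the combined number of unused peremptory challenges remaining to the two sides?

9

Petitioner allotment: 7. Respondent allotment: 7 base + 2 multi-party = 9.
Petitioner peremptories used: #5, #10 — 2 (the for-cause on #2 doesn't count).
Respondent peremptories used: #9, #7, #25, #19, #22 — 5 (the for-cause on #16 doesn't count).
Remaining: (7 − 2) + (9 − 5) = 9.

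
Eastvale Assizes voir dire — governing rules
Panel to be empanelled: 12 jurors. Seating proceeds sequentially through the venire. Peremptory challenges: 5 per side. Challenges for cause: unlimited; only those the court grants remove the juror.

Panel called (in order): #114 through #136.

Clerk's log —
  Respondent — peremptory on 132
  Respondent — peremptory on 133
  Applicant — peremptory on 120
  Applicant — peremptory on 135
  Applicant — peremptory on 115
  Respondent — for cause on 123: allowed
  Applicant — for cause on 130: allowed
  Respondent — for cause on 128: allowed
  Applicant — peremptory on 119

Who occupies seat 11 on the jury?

129

Removed: #115, #119, #120, #123, #128, #130, #132, #133, #135.
Seating in order: seats 1–12 → #114, #116, #117, #118, #121, #122, #124, #125, #126, #127, #129, #131.
So seat 11 is #129.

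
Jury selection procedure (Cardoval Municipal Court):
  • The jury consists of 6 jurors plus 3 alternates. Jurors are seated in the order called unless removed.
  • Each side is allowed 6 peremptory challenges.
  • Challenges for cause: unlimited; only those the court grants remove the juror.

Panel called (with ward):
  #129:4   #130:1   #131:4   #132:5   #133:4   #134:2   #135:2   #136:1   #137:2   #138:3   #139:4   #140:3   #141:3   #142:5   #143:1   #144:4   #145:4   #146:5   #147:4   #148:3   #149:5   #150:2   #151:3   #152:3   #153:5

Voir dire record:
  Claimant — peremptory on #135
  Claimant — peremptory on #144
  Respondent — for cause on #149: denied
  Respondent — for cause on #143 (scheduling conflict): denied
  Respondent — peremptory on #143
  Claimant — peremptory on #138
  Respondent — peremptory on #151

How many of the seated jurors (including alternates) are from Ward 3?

Removed: #135, #138, #143, #144, #151.
Seated (9 incl. alternates): #129, #130, #131, #132, #133, #134, #136, #137, #139.
None of those are in Ward 3 → 0.

0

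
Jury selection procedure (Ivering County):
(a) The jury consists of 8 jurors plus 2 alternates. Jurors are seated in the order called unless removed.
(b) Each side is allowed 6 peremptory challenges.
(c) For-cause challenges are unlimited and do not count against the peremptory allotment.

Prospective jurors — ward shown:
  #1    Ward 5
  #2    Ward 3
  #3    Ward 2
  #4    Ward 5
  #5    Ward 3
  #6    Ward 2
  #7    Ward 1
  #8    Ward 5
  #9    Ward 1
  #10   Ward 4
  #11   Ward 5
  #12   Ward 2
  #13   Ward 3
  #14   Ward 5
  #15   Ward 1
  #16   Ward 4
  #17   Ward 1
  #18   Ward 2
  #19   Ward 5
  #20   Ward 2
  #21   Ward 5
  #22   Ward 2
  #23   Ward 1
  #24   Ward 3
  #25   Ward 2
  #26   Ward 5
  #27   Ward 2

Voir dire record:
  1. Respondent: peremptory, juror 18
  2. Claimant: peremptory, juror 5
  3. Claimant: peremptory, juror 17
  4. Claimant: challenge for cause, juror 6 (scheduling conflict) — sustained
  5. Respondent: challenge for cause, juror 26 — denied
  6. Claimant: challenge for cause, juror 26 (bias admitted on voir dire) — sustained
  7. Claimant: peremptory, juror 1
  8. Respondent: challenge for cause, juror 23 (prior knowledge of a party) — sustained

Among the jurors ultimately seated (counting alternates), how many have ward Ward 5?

3

Removed: #1, #5, #6, #17, #18, #23, #26.
Seated (10 incl. alternates): #2, #3, #4, #7, #8, #9, #10, #11, #12, #13.
Of those, in Ward 5: #4, #8, #11 → 3.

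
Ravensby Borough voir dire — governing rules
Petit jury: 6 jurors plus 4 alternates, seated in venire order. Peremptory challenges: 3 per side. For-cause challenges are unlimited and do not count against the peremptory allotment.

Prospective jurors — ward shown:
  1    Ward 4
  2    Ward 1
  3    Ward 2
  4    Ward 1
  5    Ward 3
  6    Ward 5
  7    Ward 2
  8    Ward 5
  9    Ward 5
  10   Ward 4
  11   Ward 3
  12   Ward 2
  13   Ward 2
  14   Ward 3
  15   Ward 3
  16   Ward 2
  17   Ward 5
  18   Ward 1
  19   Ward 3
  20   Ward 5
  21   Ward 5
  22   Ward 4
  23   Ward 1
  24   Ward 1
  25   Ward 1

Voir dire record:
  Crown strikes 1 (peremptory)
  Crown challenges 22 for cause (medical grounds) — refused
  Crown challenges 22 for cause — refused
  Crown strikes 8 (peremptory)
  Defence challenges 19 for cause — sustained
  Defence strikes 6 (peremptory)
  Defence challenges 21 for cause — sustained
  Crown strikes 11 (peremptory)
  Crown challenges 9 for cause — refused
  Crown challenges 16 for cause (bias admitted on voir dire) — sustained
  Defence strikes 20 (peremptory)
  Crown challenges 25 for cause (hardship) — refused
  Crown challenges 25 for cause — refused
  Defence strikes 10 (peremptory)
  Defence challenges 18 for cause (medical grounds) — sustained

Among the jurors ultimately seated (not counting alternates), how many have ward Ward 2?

2

Removed: #1, #6, #8, #10, #11, #16, #18, #19, #20, #21.
Seated jurors 1–6: #2, #3, #4, #5, #7, #9 (alternates #12, #13, #14, #15 not counted).
Of those, in Ward 2: #3, #7 → 2.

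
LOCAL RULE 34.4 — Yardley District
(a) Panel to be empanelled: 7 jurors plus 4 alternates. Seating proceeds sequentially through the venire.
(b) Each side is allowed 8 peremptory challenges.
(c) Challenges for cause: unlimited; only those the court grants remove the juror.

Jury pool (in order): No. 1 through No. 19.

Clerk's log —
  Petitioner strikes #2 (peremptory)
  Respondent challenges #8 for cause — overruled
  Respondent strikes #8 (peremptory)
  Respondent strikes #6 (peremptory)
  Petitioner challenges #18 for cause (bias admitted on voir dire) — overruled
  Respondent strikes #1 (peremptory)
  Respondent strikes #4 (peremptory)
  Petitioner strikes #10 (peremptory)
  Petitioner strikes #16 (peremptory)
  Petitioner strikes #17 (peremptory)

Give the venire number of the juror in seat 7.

13

Removed: #1, #2, #4, #6, #8, #10, #16, #17. (#18 stays — for-cause denied.)
Seating in order: seats 1–7 → #3, #5, #7, #9, #11, #12, #13; alternates → #14, #15, #18, #19.
So seat 7 is #13.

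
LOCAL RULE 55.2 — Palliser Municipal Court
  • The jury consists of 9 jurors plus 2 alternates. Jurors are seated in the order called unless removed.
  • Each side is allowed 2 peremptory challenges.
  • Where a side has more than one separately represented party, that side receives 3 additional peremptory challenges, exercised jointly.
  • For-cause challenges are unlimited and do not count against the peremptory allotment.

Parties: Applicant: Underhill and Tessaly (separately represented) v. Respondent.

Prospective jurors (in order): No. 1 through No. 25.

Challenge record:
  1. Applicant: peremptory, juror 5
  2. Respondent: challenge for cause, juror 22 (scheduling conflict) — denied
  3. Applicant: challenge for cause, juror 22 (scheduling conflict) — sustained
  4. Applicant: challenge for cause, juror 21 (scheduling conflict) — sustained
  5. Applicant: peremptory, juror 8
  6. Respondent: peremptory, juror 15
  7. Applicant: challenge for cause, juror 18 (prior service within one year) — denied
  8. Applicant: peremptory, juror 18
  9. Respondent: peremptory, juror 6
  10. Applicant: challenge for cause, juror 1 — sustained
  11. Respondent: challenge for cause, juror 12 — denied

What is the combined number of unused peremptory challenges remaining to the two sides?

2

Applicant allotment: 2 base + 3 multi-party = 5. Respondent allotment: 2.
Applicant peremptories used: #5, #8, #18 — 3 (for-cause on #22, #21, #18, #1 don't count).
Respondent peremptories used: #15, #6 — 2 (for-cause on #22, #12 don't count).
Remaining: (5 − 3) + (2 − 2) = 2.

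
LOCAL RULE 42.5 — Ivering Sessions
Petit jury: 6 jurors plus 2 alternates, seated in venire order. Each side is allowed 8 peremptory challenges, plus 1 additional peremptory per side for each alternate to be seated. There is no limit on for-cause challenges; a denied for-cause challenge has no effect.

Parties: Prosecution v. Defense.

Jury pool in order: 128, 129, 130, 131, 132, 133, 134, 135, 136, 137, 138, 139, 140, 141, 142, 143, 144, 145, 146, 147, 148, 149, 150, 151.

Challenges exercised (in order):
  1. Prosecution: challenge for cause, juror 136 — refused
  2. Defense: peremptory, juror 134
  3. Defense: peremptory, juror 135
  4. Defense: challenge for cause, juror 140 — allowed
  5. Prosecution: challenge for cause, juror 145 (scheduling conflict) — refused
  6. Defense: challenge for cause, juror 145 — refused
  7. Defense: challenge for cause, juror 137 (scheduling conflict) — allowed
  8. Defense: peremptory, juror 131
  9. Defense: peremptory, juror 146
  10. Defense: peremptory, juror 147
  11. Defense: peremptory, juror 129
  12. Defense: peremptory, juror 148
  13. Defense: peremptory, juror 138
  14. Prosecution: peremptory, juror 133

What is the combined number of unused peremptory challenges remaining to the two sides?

11

Prosecution allotment: 8 base + 1 × 2 alternates = 10. Defense allotment: 8 base + 1 × 2 alternates = 10.
Prosecution peremptories used: #133 — 1 (for-cause on #136, #145 don't count).
Defense peremptories used: #134, #135, #131, #146, #147, #129, #148, #138 — 8 (for-cause on #140, #145, #137 don't count).
Remaining: (10 − 1) + (10 − 8) = 11.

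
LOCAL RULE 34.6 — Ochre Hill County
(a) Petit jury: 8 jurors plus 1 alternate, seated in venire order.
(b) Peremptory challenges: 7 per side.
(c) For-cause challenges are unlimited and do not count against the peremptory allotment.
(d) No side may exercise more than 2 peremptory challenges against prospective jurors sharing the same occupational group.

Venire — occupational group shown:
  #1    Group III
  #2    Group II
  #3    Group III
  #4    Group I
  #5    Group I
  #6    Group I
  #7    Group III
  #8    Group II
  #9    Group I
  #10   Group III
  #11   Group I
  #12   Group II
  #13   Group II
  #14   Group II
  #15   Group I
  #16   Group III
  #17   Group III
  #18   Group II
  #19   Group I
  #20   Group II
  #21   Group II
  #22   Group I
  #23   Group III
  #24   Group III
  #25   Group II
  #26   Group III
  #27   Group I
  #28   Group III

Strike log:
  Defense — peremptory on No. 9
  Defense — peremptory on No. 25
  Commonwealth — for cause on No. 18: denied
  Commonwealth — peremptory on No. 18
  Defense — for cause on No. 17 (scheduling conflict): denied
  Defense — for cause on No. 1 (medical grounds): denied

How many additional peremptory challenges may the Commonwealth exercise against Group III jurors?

Commonwealth peremptories so far: #18 — 1 of 7 used, 6 left overall.
Against Group III: none yet — per-group cap 2 leaves 2.
Binding limit: min(6, 2) = 2.

2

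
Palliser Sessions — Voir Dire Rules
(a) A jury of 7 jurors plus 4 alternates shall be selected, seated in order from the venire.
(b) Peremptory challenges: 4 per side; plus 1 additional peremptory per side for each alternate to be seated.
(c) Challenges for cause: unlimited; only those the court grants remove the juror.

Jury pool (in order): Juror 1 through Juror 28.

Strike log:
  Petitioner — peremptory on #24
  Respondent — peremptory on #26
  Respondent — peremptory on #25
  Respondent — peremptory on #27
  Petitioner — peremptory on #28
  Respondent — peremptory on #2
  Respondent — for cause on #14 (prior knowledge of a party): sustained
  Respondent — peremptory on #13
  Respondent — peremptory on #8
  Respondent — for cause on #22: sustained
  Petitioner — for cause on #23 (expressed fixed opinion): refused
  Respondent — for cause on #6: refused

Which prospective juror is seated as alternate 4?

15

Removed: #2, #8, #13, #14, #22, #24, #25, #26, #27, #28. (#6, #23 stay — for-cause denied.)
Seating in order: seats 1–7 → #1, #3, #4, #5, #6, #7, #9; alternates → #10, #11, #12, #15.
So alternate 4 is #15.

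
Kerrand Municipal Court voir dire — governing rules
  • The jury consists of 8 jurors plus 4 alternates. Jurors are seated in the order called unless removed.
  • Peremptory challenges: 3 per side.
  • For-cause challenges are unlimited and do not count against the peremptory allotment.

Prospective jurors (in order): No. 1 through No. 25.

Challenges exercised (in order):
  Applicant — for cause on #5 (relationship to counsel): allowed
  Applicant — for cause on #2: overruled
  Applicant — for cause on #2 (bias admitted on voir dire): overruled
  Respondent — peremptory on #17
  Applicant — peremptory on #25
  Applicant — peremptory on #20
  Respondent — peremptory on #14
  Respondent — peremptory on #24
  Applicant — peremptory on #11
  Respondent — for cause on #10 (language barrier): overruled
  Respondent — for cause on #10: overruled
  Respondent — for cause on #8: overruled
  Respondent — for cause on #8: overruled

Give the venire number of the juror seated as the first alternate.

10

Removed: #5, #11, #14, #17, #20, #24, #25. (#2, #8, #10 stay — for-cause denied.)
Seating in order: seats 1–8 → #1, #2, #3, #4, #6, #7, #8, #9; alternates → #10, #12, #13, #15.
So alternate 1 is #10.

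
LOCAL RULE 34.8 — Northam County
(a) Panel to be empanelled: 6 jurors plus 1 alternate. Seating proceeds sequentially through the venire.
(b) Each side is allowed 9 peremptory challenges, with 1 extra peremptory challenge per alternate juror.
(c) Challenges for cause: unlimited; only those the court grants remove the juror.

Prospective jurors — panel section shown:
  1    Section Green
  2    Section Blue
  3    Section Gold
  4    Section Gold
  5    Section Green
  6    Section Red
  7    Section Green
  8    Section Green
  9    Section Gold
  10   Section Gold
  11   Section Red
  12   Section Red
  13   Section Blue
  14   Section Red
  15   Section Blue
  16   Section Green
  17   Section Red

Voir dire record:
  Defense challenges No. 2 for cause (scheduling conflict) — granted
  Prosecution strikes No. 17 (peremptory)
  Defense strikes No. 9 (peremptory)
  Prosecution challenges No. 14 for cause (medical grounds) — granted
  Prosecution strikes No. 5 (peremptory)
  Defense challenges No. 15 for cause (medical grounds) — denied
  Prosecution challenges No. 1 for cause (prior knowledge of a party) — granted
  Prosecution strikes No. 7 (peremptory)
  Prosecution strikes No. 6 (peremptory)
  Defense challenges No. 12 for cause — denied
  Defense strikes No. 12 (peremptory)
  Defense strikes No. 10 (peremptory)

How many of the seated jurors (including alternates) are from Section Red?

1

Removed: #1, #2, #5, #6, #7, #9, #10, #12, #14, #17.
Seated (7 incl. alternates): #3, #4, #8, #11, #13, #15, #16.
Of those, in Section Red: #11 → 1.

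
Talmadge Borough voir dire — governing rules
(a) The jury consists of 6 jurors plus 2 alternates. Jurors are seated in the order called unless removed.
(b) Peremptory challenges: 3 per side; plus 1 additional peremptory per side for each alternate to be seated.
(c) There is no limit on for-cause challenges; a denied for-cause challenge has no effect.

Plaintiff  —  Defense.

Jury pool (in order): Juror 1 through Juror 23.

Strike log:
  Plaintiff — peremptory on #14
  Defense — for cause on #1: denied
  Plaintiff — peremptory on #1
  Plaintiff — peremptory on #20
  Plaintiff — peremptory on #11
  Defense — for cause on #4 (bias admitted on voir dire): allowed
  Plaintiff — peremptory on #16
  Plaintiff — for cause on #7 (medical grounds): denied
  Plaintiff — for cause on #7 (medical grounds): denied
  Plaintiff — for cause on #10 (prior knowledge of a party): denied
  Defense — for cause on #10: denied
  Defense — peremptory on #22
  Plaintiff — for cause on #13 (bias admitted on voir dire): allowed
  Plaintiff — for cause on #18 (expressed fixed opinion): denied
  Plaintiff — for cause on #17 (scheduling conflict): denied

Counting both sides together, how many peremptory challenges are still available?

4

Plaintiff allotment: 3 base + 1 × 2 alternates = 5. Defense allotment: 3 base + 1 × 2 alternates = 5.
Plaintiff peremptories used: #14, #1, #20, #11, #16 — 5 (for-cause on #7, #7, #10, #13, #18, #17 don't count).
Defense peremptories used: #22 — 1 (for-cause on #1, #4, #10 don't count).
Remaining: (5 − 5) + (5 − 1) = 4.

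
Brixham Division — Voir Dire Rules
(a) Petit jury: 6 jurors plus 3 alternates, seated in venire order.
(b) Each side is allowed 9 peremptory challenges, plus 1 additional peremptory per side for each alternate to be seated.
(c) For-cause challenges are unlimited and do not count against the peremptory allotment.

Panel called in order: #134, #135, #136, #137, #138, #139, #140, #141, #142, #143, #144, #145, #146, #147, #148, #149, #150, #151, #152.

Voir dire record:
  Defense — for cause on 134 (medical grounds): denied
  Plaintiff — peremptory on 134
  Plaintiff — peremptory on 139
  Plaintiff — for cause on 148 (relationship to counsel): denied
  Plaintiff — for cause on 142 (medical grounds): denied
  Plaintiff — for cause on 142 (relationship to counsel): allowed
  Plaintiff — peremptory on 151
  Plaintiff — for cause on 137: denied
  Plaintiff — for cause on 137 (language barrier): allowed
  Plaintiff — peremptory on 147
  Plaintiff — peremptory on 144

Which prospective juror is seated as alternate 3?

148

Removed: #134, #137, #139, #142, #144, #147, #151. (#148 stays — for-cause denied.)
Seating in order: seats 1–6 → #135, #136, #138, #140, #141, #143; alternates → #145, #146, #148.
So alternate 3 is #148.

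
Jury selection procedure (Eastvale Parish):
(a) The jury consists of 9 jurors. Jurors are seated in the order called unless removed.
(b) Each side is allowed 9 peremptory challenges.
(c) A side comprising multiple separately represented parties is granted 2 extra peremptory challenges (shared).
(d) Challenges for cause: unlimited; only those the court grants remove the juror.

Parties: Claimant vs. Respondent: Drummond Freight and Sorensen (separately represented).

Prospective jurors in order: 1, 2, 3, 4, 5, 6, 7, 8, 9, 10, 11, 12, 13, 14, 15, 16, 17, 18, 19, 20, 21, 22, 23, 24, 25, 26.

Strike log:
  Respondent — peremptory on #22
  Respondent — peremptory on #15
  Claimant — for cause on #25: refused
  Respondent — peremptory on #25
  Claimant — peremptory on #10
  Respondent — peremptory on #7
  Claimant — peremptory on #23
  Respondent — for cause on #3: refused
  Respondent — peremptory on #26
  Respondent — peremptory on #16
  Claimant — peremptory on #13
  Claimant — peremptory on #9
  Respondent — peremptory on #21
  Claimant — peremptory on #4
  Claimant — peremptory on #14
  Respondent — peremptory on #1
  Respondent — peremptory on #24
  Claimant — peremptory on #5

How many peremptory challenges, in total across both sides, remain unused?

4

Claimant allotment: 9. Respondent allotment: 9 base + 2 multi-party = 11.
Claimant peremptories used: #10, #23, #13, #9, #4, #14, #5 — 7 (the for-cause on #25 doesn't count).
Respondent peremptories used: #22, #15, #25, #7, #26, #16, #21, #1, #24 — 9 (the for-cause on #3 doesn't count).
Remaining: (9 − 7) + (11 − 9) = 4.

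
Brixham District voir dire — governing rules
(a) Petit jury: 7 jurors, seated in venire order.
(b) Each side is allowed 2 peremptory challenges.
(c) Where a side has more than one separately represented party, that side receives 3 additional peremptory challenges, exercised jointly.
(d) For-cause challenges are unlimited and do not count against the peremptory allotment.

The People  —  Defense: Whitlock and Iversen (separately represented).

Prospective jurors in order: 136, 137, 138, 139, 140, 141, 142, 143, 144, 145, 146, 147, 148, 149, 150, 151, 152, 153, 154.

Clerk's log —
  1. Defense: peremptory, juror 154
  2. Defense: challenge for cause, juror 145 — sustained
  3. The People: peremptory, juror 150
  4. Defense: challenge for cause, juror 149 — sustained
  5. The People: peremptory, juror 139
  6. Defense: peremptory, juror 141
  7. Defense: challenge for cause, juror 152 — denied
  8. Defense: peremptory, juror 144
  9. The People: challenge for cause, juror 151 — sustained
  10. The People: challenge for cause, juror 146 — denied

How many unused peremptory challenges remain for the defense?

Defense allotment: 2 base + 3 multi-party = 5.
Defense peremptories used: #154, #141, #144 — 3 (for-cause on #145, #149, #152 don't count).
Remaining: 5 − 3 = 2.

2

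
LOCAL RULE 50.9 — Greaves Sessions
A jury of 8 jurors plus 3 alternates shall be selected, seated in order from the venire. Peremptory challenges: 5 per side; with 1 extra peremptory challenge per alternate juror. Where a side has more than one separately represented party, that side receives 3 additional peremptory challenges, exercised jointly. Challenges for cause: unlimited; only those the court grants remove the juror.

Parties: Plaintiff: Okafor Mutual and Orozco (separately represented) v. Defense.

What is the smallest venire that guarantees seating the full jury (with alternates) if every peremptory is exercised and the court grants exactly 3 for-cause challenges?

33

Seats to fill: 8 + 3 alternates = 11.
Peremptories — Plaintiff: 5 + 1×3 + 3 = 11; Defense: 5 + 1×3 = 8; total 19.
For-cause removals: 3.
Minimum venire: 11 + 19 + 3 = 33.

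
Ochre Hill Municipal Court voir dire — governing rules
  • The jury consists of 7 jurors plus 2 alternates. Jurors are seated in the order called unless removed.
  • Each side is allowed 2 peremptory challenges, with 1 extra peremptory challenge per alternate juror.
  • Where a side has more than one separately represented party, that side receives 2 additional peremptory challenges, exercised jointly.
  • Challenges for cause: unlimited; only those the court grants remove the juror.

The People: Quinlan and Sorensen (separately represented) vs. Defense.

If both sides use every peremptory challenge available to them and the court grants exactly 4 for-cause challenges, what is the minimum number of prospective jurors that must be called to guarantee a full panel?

23

Seats to fill: 7 + 2 alternates = 9.
Peremptories — The People: 2 + 1×2 + 2 = 6; Defense: 2 + 1×2 = 4; total 10.
For-cause removals: 4.
Minimum venire: 9 + 10 + 4 = 23.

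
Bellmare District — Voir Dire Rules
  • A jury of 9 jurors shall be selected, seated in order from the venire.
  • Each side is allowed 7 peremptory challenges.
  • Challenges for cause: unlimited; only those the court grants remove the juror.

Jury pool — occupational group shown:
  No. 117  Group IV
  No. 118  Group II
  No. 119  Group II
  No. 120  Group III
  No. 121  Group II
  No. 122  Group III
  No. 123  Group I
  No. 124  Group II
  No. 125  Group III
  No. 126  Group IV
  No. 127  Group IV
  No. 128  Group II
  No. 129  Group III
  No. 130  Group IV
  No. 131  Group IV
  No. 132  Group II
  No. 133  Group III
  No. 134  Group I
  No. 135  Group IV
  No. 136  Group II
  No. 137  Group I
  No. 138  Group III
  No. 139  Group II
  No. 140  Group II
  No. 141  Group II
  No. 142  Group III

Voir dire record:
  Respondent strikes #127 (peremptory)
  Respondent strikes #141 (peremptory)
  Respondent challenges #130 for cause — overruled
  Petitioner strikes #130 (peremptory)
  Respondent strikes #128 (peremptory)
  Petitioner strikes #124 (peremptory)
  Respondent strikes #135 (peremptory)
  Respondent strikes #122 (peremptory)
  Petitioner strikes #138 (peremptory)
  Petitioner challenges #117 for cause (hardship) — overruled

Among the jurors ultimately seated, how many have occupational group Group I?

Removed: #122, #124, #127, #128, #130, #135, #138, #141.
Seated jurors 1–9: #117, #118, #119, #120, #121, #123, #125, #126, #129.
Of those, in Group I: #123 → 1.

1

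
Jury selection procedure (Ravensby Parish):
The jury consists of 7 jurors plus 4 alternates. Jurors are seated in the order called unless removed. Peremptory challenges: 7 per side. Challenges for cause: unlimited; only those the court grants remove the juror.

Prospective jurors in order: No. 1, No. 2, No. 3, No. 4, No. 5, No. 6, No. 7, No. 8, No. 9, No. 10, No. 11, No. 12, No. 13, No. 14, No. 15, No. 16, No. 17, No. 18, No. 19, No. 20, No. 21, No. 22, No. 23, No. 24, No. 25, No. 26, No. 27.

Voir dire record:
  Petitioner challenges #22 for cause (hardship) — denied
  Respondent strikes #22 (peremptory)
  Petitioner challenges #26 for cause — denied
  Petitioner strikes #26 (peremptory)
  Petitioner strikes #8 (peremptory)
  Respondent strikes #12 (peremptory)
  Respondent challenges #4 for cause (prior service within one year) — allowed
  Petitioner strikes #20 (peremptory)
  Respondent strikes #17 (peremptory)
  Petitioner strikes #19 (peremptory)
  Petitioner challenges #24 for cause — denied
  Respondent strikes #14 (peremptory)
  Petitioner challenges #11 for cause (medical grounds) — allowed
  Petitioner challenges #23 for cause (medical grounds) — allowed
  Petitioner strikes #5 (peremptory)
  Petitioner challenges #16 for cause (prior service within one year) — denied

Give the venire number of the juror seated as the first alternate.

Removed: #4, #5, #8, #11, #12, #14, #17, #19, #20, #22, #23, #26. (#16, #24 stay — for-cause denied.)
Seating in order: seats 1–7 → #1, #2, #3, #6, #7, #9, #10; alternates → #13, #15, #16, #18.
So alternate 1 is #13.

13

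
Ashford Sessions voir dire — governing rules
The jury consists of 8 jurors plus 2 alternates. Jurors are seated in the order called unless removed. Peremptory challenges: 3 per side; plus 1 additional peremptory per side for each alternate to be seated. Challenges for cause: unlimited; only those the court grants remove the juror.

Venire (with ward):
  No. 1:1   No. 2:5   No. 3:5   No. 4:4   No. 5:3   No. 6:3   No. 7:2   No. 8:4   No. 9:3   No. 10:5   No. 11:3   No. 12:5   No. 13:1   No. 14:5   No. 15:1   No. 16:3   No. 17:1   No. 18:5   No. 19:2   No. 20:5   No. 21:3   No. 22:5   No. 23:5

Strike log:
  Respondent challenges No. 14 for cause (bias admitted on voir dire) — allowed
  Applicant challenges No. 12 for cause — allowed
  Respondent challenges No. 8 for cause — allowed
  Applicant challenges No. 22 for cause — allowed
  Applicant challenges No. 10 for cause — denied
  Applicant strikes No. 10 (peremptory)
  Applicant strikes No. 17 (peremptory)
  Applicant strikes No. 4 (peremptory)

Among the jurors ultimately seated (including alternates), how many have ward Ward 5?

Removed: #4, #8, #10, #12, #14, #17, #22.
Seated (10 incl. alternates): #1, #2, #3, #5, #6, #7, #9, #11, #13, #15.
Of those, in Ward 5: #2, #3 → 2.

2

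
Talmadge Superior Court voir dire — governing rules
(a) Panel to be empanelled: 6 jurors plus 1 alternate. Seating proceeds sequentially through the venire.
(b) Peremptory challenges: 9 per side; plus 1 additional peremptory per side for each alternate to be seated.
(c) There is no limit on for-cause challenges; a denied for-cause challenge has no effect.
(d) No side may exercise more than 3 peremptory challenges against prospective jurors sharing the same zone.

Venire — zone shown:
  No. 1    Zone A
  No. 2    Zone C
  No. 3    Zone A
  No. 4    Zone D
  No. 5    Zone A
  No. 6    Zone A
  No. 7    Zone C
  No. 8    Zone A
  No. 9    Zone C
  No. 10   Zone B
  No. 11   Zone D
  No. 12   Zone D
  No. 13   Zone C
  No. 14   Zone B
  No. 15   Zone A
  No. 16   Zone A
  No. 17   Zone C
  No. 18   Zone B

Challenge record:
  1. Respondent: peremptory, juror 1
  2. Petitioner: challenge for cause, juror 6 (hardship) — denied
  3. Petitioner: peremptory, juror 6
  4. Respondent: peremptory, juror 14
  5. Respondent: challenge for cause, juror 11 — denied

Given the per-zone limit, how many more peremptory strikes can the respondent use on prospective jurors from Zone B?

Respondent peremptories so far: #1, #14 — 2 of 10 used, 8 left overall.
Against Zone B: #14 — 1 used; per-zone cap 3 leaves 2.
Binding limit: min(8, 2) = 2.

2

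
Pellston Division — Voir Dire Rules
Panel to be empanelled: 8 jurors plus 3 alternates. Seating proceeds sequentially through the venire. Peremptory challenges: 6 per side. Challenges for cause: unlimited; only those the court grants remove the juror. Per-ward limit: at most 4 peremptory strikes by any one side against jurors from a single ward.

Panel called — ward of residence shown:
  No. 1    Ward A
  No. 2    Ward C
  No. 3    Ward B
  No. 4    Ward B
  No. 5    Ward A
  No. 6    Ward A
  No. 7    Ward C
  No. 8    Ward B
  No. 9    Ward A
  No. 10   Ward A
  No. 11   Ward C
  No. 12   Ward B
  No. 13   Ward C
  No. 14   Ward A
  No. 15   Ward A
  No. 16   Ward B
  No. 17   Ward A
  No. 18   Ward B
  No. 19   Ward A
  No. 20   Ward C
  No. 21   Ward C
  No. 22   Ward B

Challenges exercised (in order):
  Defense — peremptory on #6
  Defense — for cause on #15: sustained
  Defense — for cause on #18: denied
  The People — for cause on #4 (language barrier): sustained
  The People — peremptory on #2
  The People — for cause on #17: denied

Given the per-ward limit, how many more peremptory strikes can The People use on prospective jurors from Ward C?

The People peremptories so far: #2 — 1 of 6 used, 5 left overall.
Against Ward C: #2 — 1 used; per-ward cap 4 leaves 3.
Binding limit: min(5, 3) = 3.

3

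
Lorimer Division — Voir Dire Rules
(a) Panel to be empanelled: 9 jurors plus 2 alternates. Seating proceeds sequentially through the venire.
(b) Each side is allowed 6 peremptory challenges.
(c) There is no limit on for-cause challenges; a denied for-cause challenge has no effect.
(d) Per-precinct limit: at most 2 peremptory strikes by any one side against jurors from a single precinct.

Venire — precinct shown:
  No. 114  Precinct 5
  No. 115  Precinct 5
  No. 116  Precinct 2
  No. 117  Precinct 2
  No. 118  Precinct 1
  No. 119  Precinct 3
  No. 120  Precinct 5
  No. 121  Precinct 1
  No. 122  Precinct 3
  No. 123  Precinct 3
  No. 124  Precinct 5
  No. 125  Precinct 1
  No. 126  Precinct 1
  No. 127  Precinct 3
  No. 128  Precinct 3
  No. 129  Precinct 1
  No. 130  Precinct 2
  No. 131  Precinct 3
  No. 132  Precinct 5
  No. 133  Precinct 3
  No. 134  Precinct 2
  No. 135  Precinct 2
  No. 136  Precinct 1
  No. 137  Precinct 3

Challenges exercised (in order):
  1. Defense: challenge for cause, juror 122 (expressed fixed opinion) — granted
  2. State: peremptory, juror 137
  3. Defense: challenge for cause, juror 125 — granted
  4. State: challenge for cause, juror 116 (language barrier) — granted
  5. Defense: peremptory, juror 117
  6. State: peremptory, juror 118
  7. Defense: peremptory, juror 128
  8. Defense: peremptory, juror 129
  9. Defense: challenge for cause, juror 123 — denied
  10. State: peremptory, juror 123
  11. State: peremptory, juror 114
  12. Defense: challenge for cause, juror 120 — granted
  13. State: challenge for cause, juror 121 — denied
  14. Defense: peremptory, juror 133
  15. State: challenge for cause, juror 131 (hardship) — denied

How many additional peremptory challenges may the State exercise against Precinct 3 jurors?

State peremptories so far: #137, #118, #123, #114 — 4 of 6 used, 2 left overall.
Against Precinct 3: #137, #123 — 2 used; per-precinct cap 2 leaves 0.
Binding limit: min(2, 0) = 0.

0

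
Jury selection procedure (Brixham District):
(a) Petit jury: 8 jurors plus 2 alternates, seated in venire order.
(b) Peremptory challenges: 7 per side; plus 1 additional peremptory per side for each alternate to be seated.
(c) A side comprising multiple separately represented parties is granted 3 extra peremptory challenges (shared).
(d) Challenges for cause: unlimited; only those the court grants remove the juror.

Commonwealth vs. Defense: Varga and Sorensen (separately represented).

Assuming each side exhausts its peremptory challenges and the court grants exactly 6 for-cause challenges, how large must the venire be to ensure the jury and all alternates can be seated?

37

Seats to fill: 8 + 2 alternates = 10.
Peremptories — Commonwealth: 7 + 1×2 = 9; Defense: 7 + 1×2 + 3 = 12; total 21.
For-cause removals: 6.
Minimum venire: 10 + 21 + 6 = 37.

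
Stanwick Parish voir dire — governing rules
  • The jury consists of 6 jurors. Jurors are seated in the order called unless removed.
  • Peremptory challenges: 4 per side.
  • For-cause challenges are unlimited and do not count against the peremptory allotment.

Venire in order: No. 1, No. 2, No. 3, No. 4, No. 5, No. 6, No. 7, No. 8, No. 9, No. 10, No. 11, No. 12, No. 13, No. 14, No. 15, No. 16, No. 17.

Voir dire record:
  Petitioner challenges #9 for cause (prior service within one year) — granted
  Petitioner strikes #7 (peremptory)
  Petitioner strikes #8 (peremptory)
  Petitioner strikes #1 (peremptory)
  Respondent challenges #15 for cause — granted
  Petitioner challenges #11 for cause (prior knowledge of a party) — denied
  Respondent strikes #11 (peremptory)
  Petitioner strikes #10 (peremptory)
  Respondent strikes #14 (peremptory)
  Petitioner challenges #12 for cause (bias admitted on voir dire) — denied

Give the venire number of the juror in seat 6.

12

Removed: #1, #7, #8, #9, #10, #11, #14, #15. (#12 stays — for-cause denied.)
Seating in order: seats 1–6 → #2, #3, #4, #5, #6, #12.
So seat 6 is #12.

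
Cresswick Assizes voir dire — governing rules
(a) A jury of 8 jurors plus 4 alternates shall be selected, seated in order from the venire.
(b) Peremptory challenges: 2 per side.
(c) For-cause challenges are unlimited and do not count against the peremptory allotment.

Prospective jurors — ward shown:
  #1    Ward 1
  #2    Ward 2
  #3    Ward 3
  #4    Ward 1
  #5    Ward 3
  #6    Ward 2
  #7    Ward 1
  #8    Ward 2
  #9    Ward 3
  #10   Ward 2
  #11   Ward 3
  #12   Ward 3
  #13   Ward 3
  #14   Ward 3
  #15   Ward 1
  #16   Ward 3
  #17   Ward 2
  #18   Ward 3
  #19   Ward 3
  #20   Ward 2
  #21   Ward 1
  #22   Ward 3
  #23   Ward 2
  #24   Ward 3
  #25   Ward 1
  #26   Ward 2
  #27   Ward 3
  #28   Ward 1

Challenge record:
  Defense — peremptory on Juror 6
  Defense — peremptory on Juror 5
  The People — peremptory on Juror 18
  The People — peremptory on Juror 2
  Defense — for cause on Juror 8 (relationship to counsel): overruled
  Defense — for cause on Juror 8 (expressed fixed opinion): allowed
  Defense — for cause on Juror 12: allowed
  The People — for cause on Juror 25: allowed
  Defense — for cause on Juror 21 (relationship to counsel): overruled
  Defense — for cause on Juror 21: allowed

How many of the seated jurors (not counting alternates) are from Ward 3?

4

Removed: #2, #5, #6, #8, #12, #18, #21, #25.
Seated jurors 1–8: #1, #3, #4, #7, #9, #10, #11, #13 (alternates #14, #15, #16, #17 not counted).
Of those, in Ward 3: #3, #9, #11, #13 → 4.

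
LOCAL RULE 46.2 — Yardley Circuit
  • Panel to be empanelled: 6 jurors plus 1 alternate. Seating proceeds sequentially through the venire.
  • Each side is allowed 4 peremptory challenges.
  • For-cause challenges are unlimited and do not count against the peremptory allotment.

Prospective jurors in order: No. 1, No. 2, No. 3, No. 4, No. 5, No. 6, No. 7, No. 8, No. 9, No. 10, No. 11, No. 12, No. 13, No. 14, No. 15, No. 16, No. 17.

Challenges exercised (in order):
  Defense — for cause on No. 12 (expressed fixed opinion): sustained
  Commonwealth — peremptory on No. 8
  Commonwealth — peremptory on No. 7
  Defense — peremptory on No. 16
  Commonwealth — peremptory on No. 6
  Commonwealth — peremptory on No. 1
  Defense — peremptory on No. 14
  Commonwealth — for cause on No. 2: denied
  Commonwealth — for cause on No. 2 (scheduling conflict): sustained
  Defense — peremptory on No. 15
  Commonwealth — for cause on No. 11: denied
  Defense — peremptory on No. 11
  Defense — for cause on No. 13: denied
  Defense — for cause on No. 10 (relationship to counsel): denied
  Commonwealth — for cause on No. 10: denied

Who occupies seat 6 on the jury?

Removed: #1, #2, #6, #7, #8, #11, #12, #14, #15, #16. (#10, #13 stay — for-cause denied.)
Filling seats in venire order through position 6: #3, #4, #5, #9, #10, #13.
So seat 6 is #13.

13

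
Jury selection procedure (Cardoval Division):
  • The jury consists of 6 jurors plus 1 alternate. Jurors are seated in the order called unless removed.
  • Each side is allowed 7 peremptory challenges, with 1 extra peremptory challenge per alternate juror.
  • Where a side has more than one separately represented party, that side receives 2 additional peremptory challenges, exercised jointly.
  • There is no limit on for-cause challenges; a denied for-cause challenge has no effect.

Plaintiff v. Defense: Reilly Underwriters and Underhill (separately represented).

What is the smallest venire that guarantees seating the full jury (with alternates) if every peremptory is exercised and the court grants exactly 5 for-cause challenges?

30

Seats to fill: 6 + 1 alternates = 7.
Peremptories — Plaintiff: 7 + 1×1 = 8; Defense: 7 + 1×1 + 2 = 10; total 18.
For-cause removals: 5.
Minimum venire: 7 + 18 + 5 = 30.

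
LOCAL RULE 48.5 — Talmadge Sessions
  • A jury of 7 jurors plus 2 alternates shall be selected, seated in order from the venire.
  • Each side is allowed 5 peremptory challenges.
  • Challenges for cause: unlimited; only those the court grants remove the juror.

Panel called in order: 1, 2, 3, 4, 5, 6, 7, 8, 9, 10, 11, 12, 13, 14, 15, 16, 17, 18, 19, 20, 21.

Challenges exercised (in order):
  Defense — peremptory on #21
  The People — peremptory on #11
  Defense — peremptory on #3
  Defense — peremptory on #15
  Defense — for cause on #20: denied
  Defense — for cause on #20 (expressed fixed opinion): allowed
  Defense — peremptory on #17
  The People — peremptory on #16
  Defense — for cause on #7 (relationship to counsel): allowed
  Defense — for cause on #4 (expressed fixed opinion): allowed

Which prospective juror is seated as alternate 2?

Removed: #3, #4, #7, #11, #15, #16, #17, #20, #21.
Seating in order: seats 1–7 → #1, #2, #5, #6, #8, #9, #10; alternates → #12, #13.
So alternate 2 is #13.

13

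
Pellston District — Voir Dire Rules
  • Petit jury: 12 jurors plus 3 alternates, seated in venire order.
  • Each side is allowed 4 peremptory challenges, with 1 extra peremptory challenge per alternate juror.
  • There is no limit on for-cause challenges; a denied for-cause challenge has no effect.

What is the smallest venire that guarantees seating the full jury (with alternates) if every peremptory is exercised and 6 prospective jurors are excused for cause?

35

Seats to fill: 12 + 3 alternates = 15.
Peremptories: 4 + 1×3 = 7 per side × 2 sides = 14.
For-cause removals: 6.
Minimum venire: 15 + 14 + 6 = 35.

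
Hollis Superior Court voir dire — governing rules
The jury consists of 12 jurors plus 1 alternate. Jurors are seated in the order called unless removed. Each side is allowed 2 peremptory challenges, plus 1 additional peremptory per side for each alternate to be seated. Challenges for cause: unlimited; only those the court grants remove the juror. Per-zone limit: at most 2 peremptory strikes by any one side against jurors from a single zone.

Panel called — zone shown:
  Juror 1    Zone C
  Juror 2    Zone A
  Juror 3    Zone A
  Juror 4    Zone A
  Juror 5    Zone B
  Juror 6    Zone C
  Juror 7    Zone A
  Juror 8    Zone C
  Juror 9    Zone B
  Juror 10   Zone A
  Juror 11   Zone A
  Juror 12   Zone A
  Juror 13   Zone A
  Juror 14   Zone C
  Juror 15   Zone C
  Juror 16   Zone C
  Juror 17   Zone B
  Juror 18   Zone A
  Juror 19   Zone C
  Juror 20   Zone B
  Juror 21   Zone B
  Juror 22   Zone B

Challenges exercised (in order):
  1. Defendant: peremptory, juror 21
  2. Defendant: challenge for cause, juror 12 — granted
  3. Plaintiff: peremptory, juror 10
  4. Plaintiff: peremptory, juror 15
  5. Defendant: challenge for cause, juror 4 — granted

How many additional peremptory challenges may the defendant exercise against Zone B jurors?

1

Defendant peremptories so far: #21 — 1 of 3 used, 2 left overall.
Against Zone B: #21 — 1 used; per-zone cap 2 leaves 1.
Binding limit: min(2, 1) = 1.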